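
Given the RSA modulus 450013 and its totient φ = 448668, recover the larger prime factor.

φ(n) = (p−1)(q−1) = n − (p+q) + 1, so p + q = 450013 − 448668 + 1 = 1346.
p and q are the roots of t² − 1346t + 450013 = 0.
Discriminant: 1346² − 4·450013 = 1811716 − 1800052 = 11664; √11664 = 108.
q = (1346 − 108)/2 = 619, p = (1346 + 108)/2 = 727.
Check: 619 · 727 = 450013.

727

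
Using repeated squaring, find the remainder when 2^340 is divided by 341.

1

2^1 ≡ 2 (mod 341)
2^2 ≡ 2^2 = 4 ≡ 4 (mod 341)
2^4 ≡ 4^2 = 16 ≡ 16 (mod 341)
2^8 ≡ 16^2 = 256 ≡ 256 (mod 341)
2^16 ≡ 256^2 = 65536 ≡ 64 (mod 341)
2^32 ≡ 64^2 = 4096 ≡ 4 (mod 341)
2^64 ≡ 4^2 = 16 ≡ 16 (mod 341)
2^128 ≡ 16^2 = 256 ≡ 256 (mod 341)
2^256 ≡ 256^2 = 65536 ≡ 64 (mod 341)
340 = 256 + 64 + 16 + 4 in binary powers of 2.
So 2^340 ≡ 64 · 16 · 64 · 16 ≡ 1 (mod 341).
Since the result is 1, base 2 gives no evidence that 341 is composite.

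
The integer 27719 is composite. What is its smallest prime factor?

27719 is odd.
Digit sum 26, not divisible by 3.
Ends in 9: not divisible by 5.
7: 27719 = 7·3959 + 6
11: 27719 = 11·2519 + 10
13: 27719 = 13·2132 + 3
17: 27719 = 17·1630 + 9
19: 27719 = 19·1458 + 17
23: 27719 = 23·1205 + 4
29: 27719 = 29·955 + 24
31: 27719 = 31·894 + 5
37: 27719 = 37·749 + 6
41: 27719 = 41·676 + 3
43: 27719 = 43·644 + 27
47: 27719 = 47·589 + 36
53: 27719 = 53·523

53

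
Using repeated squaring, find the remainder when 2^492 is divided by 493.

2^1 ≡ 2 (mod 493)
2^2 ≡ 2^2 = 4 ≡ 4 (mod 493)
2^4 ≡ 4^2 = 16 ≡ 16 (mod 493)
2^8 ≡ 16^2 = 256 ≡ 256 (mod 493)
2^16 ≡ 256^2 = 65536 ≡ 460 (mod 493)
2^32 ≡ 460^2 = 211600 ≡ 103 (mod 493)
2^64 ≡ 103^2 = 10609 ≡ 256 (mod 493)
2^128 ≡ 256^2 = 65536 ≡ 460 (mod 493)
2^256 ≡ 460^2 = 211600 ≡ 103 (mod 493)
492 = 256 + 128 + 64 + 32 + 8 + 4 in binary powers of 2.
So 2^492 ≡ 103 · 460 · 256 · 103 · 256 · 16 ≡ 373 (mod 493).
Since 373 ≠ 1, base 2 is a Fermat witness: 493 is composite.

373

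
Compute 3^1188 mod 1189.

1147

3^1 ≡ 3 (mod 1189)
3^2 ≡ 3^2 = 9 ≡ 9 (mod 1189)
3^4 ≡ 9^2 = 81 ≡ 81 (mod 1189)
3^8 ≡ 81^2 = 6561 ≡ 616 (mod 1189)
3^16 ≡ 616^2 = 379456 ≡ 165 (mod 1189)
3^32 ≡ 165^2 = 27225 ≡ 1067 (mod 1189)
3^64 ≡ 1067^2 = 1138489 ≡ 616 (mod 1189)
3^128 ≡ 616^2 = 379456 ≡ 165 (mod 1189)
3^256 ≡ 165^2 = 27225 ≡ 1067 (mod 1189)
3^512 ≡ 1067^2 = 1138489 ≡ 616 (mod 1189)
3^1024 ≡ 616^2 = 379456 ≡ 165 (mod 1189)
1188 = 1024 + 128 + 32 + 4 in binary powers of 2.
So 3^1188 ≡ 165 · 165 · 1067 · 81 ≡ 1147 (mod 1189).
Since 1147 ≠ 1, base 3 is a Fermat witness: 1189 is composite.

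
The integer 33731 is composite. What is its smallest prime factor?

33731 is odd.
Digit sum 17, not divisible by 3.
Ends in 1: not divisible by 5.
7: 33731 = 7·4818 + 5
11: 33731 = 11·3066 + 5
13: 33731 = 13·2594 + 9
17: 33731 = 17·1984 + 3
19: 33731 = 19·1775 + 6
23: 33731 = 23·1466 + 13
29: 33731 = 29·1163 + 4
31: 33731 = 31·1088 + 3
37: 33731 = 37·911 + 24
41: 33731 = 41·822 + 29
43: 33731 = 43·784 + 19
47: 33731 = 47·717 + 32
53: 33731 = 53·636 + 23
59: 33731 = 59·571 + 42
61: 33731 = 61·552 + 59
67: 33731 = 67·503 + 30
71: 33731 = 71·475 + 6
73: 33731 = 73·462 + 5
79: 33731 = 79·426 + 77
83: 33731 = 83·406 + 33
89: 33731 = 89·379

89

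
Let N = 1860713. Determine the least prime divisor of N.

31

1860713 is odd.
Digit sum 26, not divisible by 3.
Ends in 3: not divisible by 5.
7: 1860713 = 7·265816 + 1
11: 1860713 = 11·169155 + 8
13: 1860713 = 13·143131 + 10
17: 1860713 = 17·109453 + 12
19: 1860713 = 19·97932 + 5
23: 1860713 = 23·80900 + 13
29: 1860713 = 29·64162 + 15
31: 1860713 = 31·60023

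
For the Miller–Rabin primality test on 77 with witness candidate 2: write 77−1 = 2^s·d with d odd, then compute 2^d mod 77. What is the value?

77 − 1 = 76 = 2^2 · 19, so d = 19.
2^1 ≡ 2 (mod 77)
2^2 ≡ 2^2 = 4 ≡ 4 (mod 77)
2^4 ≡ 4^2 = 16 ≡ 16 (mod 77)
2^8 ≡ 16^2 = 256 ≡ 25 (mod 77)
2^16 ≡ 25^2 = 625 ≡ 9 (mod 77)
19 = 16 + 2 + 1 in binary powers of 2.
So 2^19 ≡ 9 · 4 · 2 ≡ 72 (mod 77).
Squaring chain: 72 → 25; never reaches −1, so base 2 is a Miller–Rabin witness that 77 is composite.

72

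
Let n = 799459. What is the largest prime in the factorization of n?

799459 = 17 · 47027
47027 = 31 · 1517
1517 = 37 · 41
41 is prime.
So 799459 = 17 · 31 · 37 · 41; the largest prime factor is 41.

41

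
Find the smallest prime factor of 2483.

13

2483 is odd.
Digit sum 17, not divisible by 3.
Ends in 3: not divisible by 5.
7: 2483 = 7·354 + 5
11: 2483 = 11·225 + 8
13: 2483 = 13·191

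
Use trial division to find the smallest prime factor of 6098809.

6098809 is odd.
Digit sum 40, not divisible by 3.
Ends in 9: not divisible by 5.
7: 6098809 = 7·871258 + 3
11: 6098809 = 11·554437 + 2
13: 6098809 = 13·469139 + 2
17: 6098809 = 17·358753 + 8
19: 6098809 = 19·320989 + 18
23: 6098809 = 23·265165 + 14
29: 6098809 = 29·210303 + 22
31: 6098809 = 31·196735 + 24
37: 6098809 = 37·164832 + 25
41: 6098809 = 41·148751 + 18
43: 6098809 = 43·141832 + 33
47: 6098809 = 47·129761 + 42
53: 6098809 = 53·115071 + 46
59: 6098809 = 59·103369 + 38
61: 6098809 = 61·99980 + 29
67: 6098809 = 67·91027

67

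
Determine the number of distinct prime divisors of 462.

4

462 = 2 · 231
231 = 3 · 77
77 = 7 · 11
462 = 2 · 3 · 7 · 11, which has 4 distinct prime factors.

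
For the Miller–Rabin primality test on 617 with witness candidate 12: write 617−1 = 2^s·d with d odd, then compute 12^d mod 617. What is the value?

617 − 1 = 616 = 2^3 · 77, so d = 77.
12^1 ≡ 12 (mod 617)
12^2 ≡ 12^2 = 144 ≡ 144 (mod 617)
12^4 ≡ 144^2 = 20736 ≡ 375 (mod 617)
12^8 ≡ 375^2 = 140625 ≡ 566 (mod 617)
12^16 ≡ 566^2 = 320356 ≡ 133 (mod 617)
12^32 ≡ 133^2 = 17689 ≡ 413 (mod 617)
12^64 ≡ 413^2 = 170569 ≡ 277 (mod 617)
77 = 64 + 8 + 4 + 1 in binary powers of 2.
So 12^77 ≡ 277 · 566 · 375 · 12 ≡ 478 (mod 617).
Squaring chain: 478 → 194 → 616; reaches −1, so base 12 does not prove 617 composite.

478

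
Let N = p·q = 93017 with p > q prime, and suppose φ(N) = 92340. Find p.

φ(n) = (p−1)(q−1) = n − (p+q) + 1, so p + q = 93017 − 92340 + 1 = 678.
p and q are the roots of t² − 678t + 93017 = 0.
Discriminant: 678² − 4·93017 = 459684 − 372068 = 87616; √87616 = 296.
q = (678 − 296)/2 = 191, p = (678 + 296)/2 = 487.
Check: 191 · 487 = 93017.

487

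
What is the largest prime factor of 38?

19

38 = 2 · 19
19 is prime.
So 38 = 2 · 19; the largest prime factor is 19.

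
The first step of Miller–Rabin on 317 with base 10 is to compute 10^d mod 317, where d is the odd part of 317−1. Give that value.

1

317 − 1 = 316 = 2^2 · 79, so d = 79.
10^1 ≡ 10 (mod 317)
10^2 ≡ 10^2 = 100 ≡ 100 (mod 317)
10^4 ≡ 100^2 = 10000 ≡ 173 (mod 317)
10^8 ≡ 173^2 = 29929 ≡ 131 (mod 317)
10^16 ≡ 131^2 = 17161 ≡ 43 (mod 317)
10^32 ≡ 43^2 = 1849 ≡ 264 (mod 317)
10^64 ≡ 264^2 = 69696 ≡ 273 (mod 317)
79 = 64 + 8 + 4 + 2 + 1 in binary powers of 2.
So 10^79 ≡ 273 · 131 · 173 · 100 · 10 ≡ 1 (mod 317).
Since 10^d ≡ 1 (mod 317), base 10 does not prove 317 composite.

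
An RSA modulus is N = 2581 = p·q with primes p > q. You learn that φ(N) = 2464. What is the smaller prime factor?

φ(n) = (p−1)(q−1) = n − (p+q) + 1, so p + q = 2581 − 2464 + 1 = 118.
p and q are the roots of t² − 118t + 2581 = 0.
Discriminant: 118² − 4·2581 = 13924 − 10324 = 3600; √3600 = 60.
q = (118 − 60)/2 = 29, p = (118 + 60)/2 = 89.
Check: 29 · 89 = 2581.

29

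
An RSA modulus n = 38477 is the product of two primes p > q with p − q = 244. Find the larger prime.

Since p = q + 244, we have 38477 = q(q + 244), so q² + 244q − 38477 = 0.
Discriminant: 244² + 4·38477 = 59536 + 153908 = 213444; √213444 = 462.
q = (−244 + 462)/2 = 109, and p = q + 244 = 353.
Check: 109 · 353 = 38477.

353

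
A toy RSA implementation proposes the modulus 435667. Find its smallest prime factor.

435667 is odd.
Digit sum 31, not divisible by 3.
Ends in 7: not divisible by 5.
7: 435667 = 7·62238 + 1
11: 435667 = 11·39606 + 1
13: 435667 = 13·33512 + 11
17: 435667 = 17·25627 + 8
19: 435667 = 19·22929 + 16
23: 435667 = 23·18942 + 1
29: 435667 = 29·15023

29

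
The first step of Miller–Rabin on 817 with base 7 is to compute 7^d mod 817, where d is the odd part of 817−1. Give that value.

817 − 1 = 816 = 2^4 · 51, so d = 51.
7^1 ≡ 7 (mod 817)
7^2 ≡ 7^2 = 49 ≡ 49 (mod 817)
7^4 ≡ 49^2 = 2401 ≡ 767 (mod 817)
7^8 ≡ 767^2 = 588289 ≡ 49 (mod 817)
7^16 ≡ 49^2 = 2401 ≡ 767 (mod 817)
7^32 ≡ 767^2 = 588289 ≡ 49 (mod 817)
51 = 32 + 16 + 2 + 1 in binary powers of 2.
So 7^51 ≡ 49 · 767 · 49 · 7 ≡ 343 (mod 817).
Squaring chain: 343 → 1 → 1 → 1; never reaches −1, so base 7 is a Miller–Rabin witness that 817 is composite.

343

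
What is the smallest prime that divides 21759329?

21759329 is odd.
Digit sum 38, not divisible by 3.
Ends in 9: not divisible by 5.
7: 21759329 = 7·3108475 + 4
11: 21759329 = 11·1978120 + 9
13: 21759329 = 13·1673794 + 7
17: 21759329 = 17·1279960 + 9
19: 21759329 = 19·1145227 + 16
23: 21759329 = 23·946057 + 18
29: 21759329 = 29·750321 + 20
31: 21759329 = 31·701913 + 26
37: 21759329 = 37·588089 + 36
41: 21759329 = 41·530715 + 14
43: 21759329 = 43·506030 + 39
47: 21759329 = 47·462964 + 21
53: 21759329 = 53·410553 + 20
59: 21759329 = 59·368802 + 11
61: 21759329 = 61·356710 + 19
67: 21759329 = 67·324766 + 7
71: 21759329 = 71·306469 + 30
73: 21759329 = 73·298073

73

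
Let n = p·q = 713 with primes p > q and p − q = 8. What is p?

Since p = q + 8, we have 713 = q(q + 8), so q² + 8q − 713 = 0.
Discriminant: 8² + 4·713 = 64 + 2852 = 2916; √2916 = 54.
q = (−8 + 54)/2 = 23, and p = q + 8 = 31.
Check: 23 · 31 = 713.

31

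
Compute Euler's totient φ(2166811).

2115072

Factor: 2166811 = 103 · 109 · 193.
φ(2166811) = (103−1) · (109−1) · (193−1) = 102 · 108 · 192 = 2115072.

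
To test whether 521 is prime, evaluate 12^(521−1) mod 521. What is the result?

1

12^1 ≡ 12 (mod 521)
12^2 ≡ 12^2 = 144 ≡ 144 (mod 521)
12^4 ≡ 144^2 = 20736 ≡ 417 (mod 521)
12^8 ≡ 417^2 = 173889 ≡ 396 (mod 521)
12^16 ≡ 396^2 = 156816 ≡ 516 (mod 521)
12^32 ≡ 516^2 = 266256 ≡ 25 (mod 521)
12^64 ≡ 25^2 = 625 ≡ 104 (mod 521)
12^128 ≡ 104^2 = 10816 ≡ 396 (mod 521)
12^256 ≡ 396^2 = 156816 ≡ 516 (mod 521)
12^512 ≡ 516^2 = 266256 ≡ 25 (mod 521)
520 = 512 + 8 in binary powers of 2.
So 12^520 ≡ 25 · 396 ≡ 1 (mod 521).
Since the result is 1, base 12 gives no evidence that 521 is composite.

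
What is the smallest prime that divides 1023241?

1023241 is odd.
Digit sum 13, not divisible by 3.
Ends in 1: not divisible by 5.
7: 1023241 = 7·146177 + 2
11: 1023241 = 11·93021 + 10
13: 1023241 = 13·78710 + 11
17: 1023241 = 17·60190 + 11
19: 1023241 = 19·53854 + 15
23: 1023241 = 23·44488 + 17
29: 1023241 = 29·35284 + 5
31: 1023241 = 31·33007 + 24
37: 1023241 = 37·27655 + 6
41: 1023241 = 41·24957 + 4
43: 1023241 = 43·23796 + 13
47: 1023241 = 47·21771 + 4
53: 1023241 = 53·19306 + 23
59: 1023241 = 59·17343 + 4
61: 1023241 = 61·16774 + 27
67: 1023241 = 67·15272 + 17
71: 1023241 = 71·14411 + 60
73: 1023241 = 73·14017

73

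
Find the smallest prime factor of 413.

413 is odd.
Digit sum 8, not divisible by 3.
Ends in 3: not divisible by 5.
7: 413 = 7·59

7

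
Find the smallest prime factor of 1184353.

1184353 is odd.
Digit sum 25, not divisible by 3.
Ends in 3: not divisible by 5.
7: 1184353 = 7·169193 + 2
11: 1184353 = 11·107668 + 5
13: 1184353 = 13·91104 + 1
17: 1184353 = 17·69667 + 14
19: 1184353 = 19·62334 + 7
23: 1184353 = 23·51493 + 14
29: 1184353 = 29·40839 + 22
31: 1184353 = 31·38204 + 29
37: 1184353 = 37·32009 + 20
41: 1184353 = 41·28886 + 27
43: 1184353 = 43·27543 + 4
47: 1184353 = 47·25199

47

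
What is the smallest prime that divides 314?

314 is even: 2 divides it.

2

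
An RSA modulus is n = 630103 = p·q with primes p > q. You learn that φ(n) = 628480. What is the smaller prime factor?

641

φ(n) = (p−1)(q−1) = n − (p+q) + 1, so p + q = 630103 − 628480 + 1 = 1624.
p and q are the roots of t² − 1624t + 630103 = 0.
Discriminant: 1624² − 4·630103 = 2637376 − 2520412 = 116964; √116964 = 342.
q = (1624 − 342)/2 = 641, p = (1624 + 342)/2 = 983.
Check: 641 · 983 = 630103.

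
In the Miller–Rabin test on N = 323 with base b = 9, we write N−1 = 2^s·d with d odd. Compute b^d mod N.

264

323 − 1 = 322 = 2^1 · 161, so d = 161.
9^1 ≡ 9 (mod 323)
9^2 ≡ 9^2 = 81 ≡ 81 (mod 323)
9^4 ≡ 81^2 = 6561 ≡ 101 (mod 323)
9^8 ≡ 101^2 = 10201 ≡ 188 (mod 323)
9^16 ≡ 188^2 = 35344 ≡ 137 (mod 323)
9^32 ≡ 137^2 = 18769 ≡ 35 (mod 323)
9^64 ≡ 35^2 = 1225 ≡ 256 (mod 323)
9^128 ≡ 256^2 = 65536 ≡ 290 (mod 323)
161 = 128 + 32 + 1 in binary powers of 2.
So 9^161 ≡ 290 · 35 · 9 ≡ 264 (mod 323).
Squaring chain: 264; never reaches −1, so base 9 is a Miller–Rabin witness that 323 is composite.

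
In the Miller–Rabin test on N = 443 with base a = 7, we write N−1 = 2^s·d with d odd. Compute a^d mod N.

442

443 − 1 = 442 = 2^1 · 221, so d = 221.
7^1 ≡ 7 (mod 443)
7^2 ≡ 7^2 = 49 ≡ 49 (mod 443)
7^4 ≡ 49^2 = 2401 ≡ 186 (mod 443)
7^8 ≡ 186^2 = 34596 ≡ 42 (mod 443)
7^16 ≡ 42^2 = 1764 ≡ 435 (mod 443)
7^32 ≡ 435^2 = 189225 ≡ 64 (mod 443)
7^64 ≡ 64^2 = 4096 ≡ 109 (mod 443)
7^128 ≡ 109^2 = 11881 ≡ 363 (mod 443)
221 = 128 + 64 + 16 + 8 + 4 + 1 in binary powers of 2.
So 7^221 ≡ 363 · 109 · 435 · 42 · 186 · 7 ≡ 442 (mod 443).
Since 7^d ≡ 442 (mod 443), base 7 does not prove 443 composite.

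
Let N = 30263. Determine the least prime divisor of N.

53

30263 is odd.
Digit sum 14, not divisible by 3.
Ends in 3: not divisible by 5.
7: 30263 = 7·4323 + 2
11: 30263 = 11·2751 + 2
13: 30263 = 13·2327 + 12
17: 30263 = 17·1780 + 3
19: 30263 = 19·1592 + 15
23: 30263 = 23·1315 + 18
29: 30263 = 29·1043 + 16
31: 30263 = 31·976 + 7
37: 30263 = 37·817 + 34
41: 30263 = 41·738 + 5
43: 30263 = 43·703 + 34
47: 30263 = 47·643 + 42
53: 30263 = 53·571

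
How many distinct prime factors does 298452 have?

6

298452 = 2^2 · 74613
74613 = 3 · 24871
24871 = 7 · 3553
3553 = 11 · 323
323 = 17 · 19
298452 = 2^2 · 3 · 7 · 11 · 17 · 19, which has 6 distinct prime factors.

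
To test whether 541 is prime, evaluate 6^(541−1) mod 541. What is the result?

6^1 ≡ 6 (mod 541)
6^2 ≡ 6^2 = 36 ≡ 36 (mod 541)
6^4 ≡ 36^2 = 1296 ≡ 214 (mod 541)
6^8 ≡ 214^2 = 45796 ≡ 352 (mod 541)
6^16 ≡ 352^2 = 123904 ≡ 15 (mod 541)
6^32 ≡ 15^2 = 225 ≡ 225 (mod 541)
6^64 ≡ 225^2 = 50625 ≡ 312 (mod 541)
6^128 ≡ 312^2 = 97344 ≡ 505 (mod 541)
6^256 ≡ 505^2 = 255025 ≡ 214 (mod 541)
6^512 ≡ 214^2 = 45796 ≡ 352 (mod 541)
540 = 512 + 16 + 8 + 4 in binary powers of 2.
So 6^540 ≡ 352 · 15 · 352 · 214 ≡ 1 (mod 541).
Since the result is 1, base 6 gives no evidence that 541 is composite.

1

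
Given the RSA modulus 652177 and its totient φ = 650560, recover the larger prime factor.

φ(n) = (p−1)(q−1) = n − (p+q) + 1, so p + q = 652177 − 650560 + 1 = 1618.
p and q are the roots of t² − 1618t + 652177 = 0.
Discriminant: 1618² − 4·652177 = 2617924 − 2608708 = 9216; √9216 = 96.
q = (1618 − 96)/2 = 761, p = (1618 + 96)/2 = 857.
Check: 761 · 857 = 652177.

857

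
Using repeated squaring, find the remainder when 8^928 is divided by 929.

1

8^1 ≡ 8 (mod 929)
8^2 ≡ 8^2 = 64 ≡ 64 (mod 929)
8^4 ≡ 64^2 = 4096 ≡ 380 (mod 929)
8^8 ≡ 380^2 = 144400 ≡ 405 (mod 929)
8^16 ≡ 405^2 = 164025 ≡ 521 (mod 929)
8^32 ≡ 521^2 = 271441 ≡ 173 (mod 929)
8^64 ≡ 173^2 = 29929 ≡ 201 (mod 929)
8^128 ≡ 201^2 = 40401 ≡ 454 (mod 929)
8^256 ≡ 454^2 = 206116 ≡ 807 (mod 929)
8^512 ≡ 807^2 = 651249 ≡ 20 (mod 929)
928 = 512 + 256 + 128 + 32 in binary powers of 2.
So 8^928 ≡ 20 · 807 · 454 · 173 ≡ 1 (mod 929).
Since the result is 1, base 8 gives no evidence that 929 is composite.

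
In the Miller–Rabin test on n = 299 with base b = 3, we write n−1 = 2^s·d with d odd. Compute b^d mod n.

269

299 − 1 = 298 = 2^1 · 149, so d = 149.
3^1 ≡ 3 (mod 299)
3^2 ≡ 3^2 = 9 ≡ 9 (mod 299)
3^4 ≡ 9^2 = 81 ≡ 81 (mod 299)
3^8 ≡ 81^2 = 6561 ≡ 282 (mod 299)
3^16 ≡ 282^2 = 79524 ≡ 289 (mod 299)
3^32 ≡ 289^2 = 83521 ≡ 100 (mod 299)
3^64 ≡ 100^2 = 10000 ≡ 133 (mod 299)
3^128 ≡ 133^2 = 17689 ≡ 48 (mod 299)
149 = 128 + 16 + 4 + 1 in binary powers of 2.
So 3^149 ≡ 48 · 289 · 81 · 3 ≡ 269 (mod 299).
Squaring chain: 269; never reaches −1, so base 3 is a Miller–Rabin witness that 299 is composite.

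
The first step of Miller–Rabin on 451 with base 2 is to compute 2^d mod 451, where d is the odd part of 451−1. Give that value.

32

451 − 1 = 450 = 2^1 · 225, so d = 225.
2^1 ≡ 2 (mod 451)
2^2 ≡ 2^2 = 4 ≡ 4 (mod 451)
2^4 ≡ 4^2 = 16 ≡ 16 (mod 451)
2^8 ≡ 16^2 = 256 ≡ 256 (mod 451)
2^16 ≡ 256^2 = 65536 ≡ 141 (mod 451)
2^32 ≡ 141^2 = 19881 ≡ 37 (mod 451)
2^64 ≡ 37^2 = 1369 ≡ 16 (mod 451)
2^128 ≡ 16^2 = 256 ≡ 256 (mod 451)
225 = 128 + 64 + 32 + 1 in binary powers of 2.
So 2^225 ≡ 256 · 16 · 37 · 2 ≡ 32 (mod 451).
Squaring chain: 32; never reaches −1, so base 2 is a Miller–Rabin witness that 451 is composite.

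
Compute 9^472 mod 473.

9^1 ≡ 9 (mod 473)
9^2 ≡ 9^2 = 81 ≡ 81 (mod 473)
9^4 ≡ 81^2 = 6561 ≡ 412 (mod 473)
9^8 ≡ 412^2 = 169744 ≡ 410 (mod 473)
9^16 ≡ 410^2 = 168100 ≡ 185 (mod 473)
9^32 ≡ 185^2 = 34225 ≡ 169 (mod 473)
9^64 ≡ 169^2 = 28561 ≡ 181 (mod 473)
9^128 ≡ 181^2 = 32761 ≡ 124 (mod 473)
9^256 ≡ 124^2 = 15376 ≡ 240 (mod 473)
472 = 256 + 128 + 64 + 16 + 8 in binary powers of 2.
So 9^472 ≡ 240 · 124 · 181 · 185 · 410 ≡ 444 (mod 473).
Since 444 ≠ 1, base 9 is a Fermat witness: 473 is composite.

444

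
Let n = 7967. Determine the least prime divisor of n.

7967 is odd.
Digit sum 29, not divisible by 3.
Ends in 7: not divisible by 5.
7: 7967 = 7·1138 + 1
11: 7967 = 11·724 + 3
13: 7967 = 13·612 + 11
17: 7967 = 17·468 + 11
19: 7967 = 19·419 + 6
23: 7967 = 23·346 + 9
29: 7967 = 29·274 + 21
31: 7967 = 31·257

31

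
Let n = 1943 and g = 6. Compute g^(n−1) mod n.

1089

6^1 ≡ 6 (mod 1943)
6^2 ≡ 6^2 = 36 ≡ 36 (mod 1943)
6^4 ≡ 36^2 = 1296 ≡ 1296 (mod 1943)
6^8 ≡ 1296^2 = 1679616 ≡ 864 (mod 1943)
6^16 ≡ 864^2 = 746496 ≡ 384 (mod 1943)
6^32 ≡ 384^2 = 147456 ≡ 1731 (mod 1943)
6^64 ≡ 1731^2 = 2996361 ≡ 255 (mod 1943)
6^128 ≡ 255^2 = 65025 ≡ 906 (mod 1943)
6^256 ≡ 906^2 = 820836 ≡ 890 (mod 1943)
6^512 ≡ 890^2 = 792100 ≡ 1299 (mod 1943)
6^1024 ≡ 1299^2 = 1687401 ≡ 877 (mod 1943)
1942 = 1024 + 512 + 256 + 128 + 16 + 4 + 2 in binary powers of 2.
So 6^1942 ≡ 877 · 1299 · 890 · 906 · 384 · 1296 · 36 ≡ 1089 (mod 1943).
Since 1089 ≠ 1, base 6 is a Fermat witness: 1943 is composite.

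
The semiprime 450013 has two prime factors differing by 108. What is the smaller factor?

Since p = q + 108, we have 450013 = q(q + 108), so q² + 108q − 450013 = 0.
Discriminant: 108² + 4·450013 = 11664 + 1800052 = 1811716; √1811716 = 1346.
q = (−108 + 1346)/2 = 619, and p = q + 108 = 727.
Check: 619 · 727 = 450013.

619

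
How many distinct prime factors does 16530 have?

16530 = 2 · 8265
8265 = 3 · 2755
2755 = 5 · 551
551 = 19 · 29
16530 = 2 · 3 · 5 · 19 · 29, which has 5 distinct prime factors.

5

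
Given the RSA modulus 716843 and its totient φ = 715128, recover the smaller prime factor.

719

φ(n) = (p−1)(q−1) = n − (p+q) + 1, so p + q = 716843 − 715128 + 1 = 1716.
p and q are the roots of t² − 1716t + 716843 = 0.
Discriminant: 1716² − 4·716843 = 2944656 − 2867372 = 77284; √77284 = 278.
q = (1716 − 278)/2 = 719, p = (1716 + 278)/2 = 997.
Check: 719 · 997 = 716843.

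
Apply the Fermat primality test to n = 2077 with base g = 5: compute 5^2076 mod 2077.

5^1 ≡ 5 (mod 2077)
5^2 ≡ 5^2 = 25 ≡ 25 (mod 2077)
5^4 ≡ 25^2 = 625 ≡ 625 (mod 2077)
5^8 ≡ 625^2 = 390625 ≡ 149 (mod 2077)
5^16 ≡ 149^2 = 22201 ≡ 1431 (mod 2077)
5^32 ≡ 1431^2 = 2047761 ≡ 1916 (mod 2077)
5^64 ≡ 1916^2 = 3671056 ≡ 997 (mod 2077)
5^128 ≡ 997^2 = 994009 ≡ 1203 (mod 2077)
5^256 ≡ 1203^2 = 1447209 ≡ 1617 (mod 2077)
5^512 ≡ 1617^2 = 2614689 ≡ 1823 (mod 2077)
5^1024 ≡ 1823^2 = 3323329 ≡ 129 (mod 2077)
5^2048 ≡ 129^2 = 16641 ≡ 25 (mod 2077)
2076 = 2048 + 16 + 8 + 4 in binary powers of 2.
So 5^2076 ≡ 25 · 1431 · 149 · 625 ≡ 1489 (mod 2077).
Since 1489 ≠ 1, base 5 is a Fermat witness: 2077 is composite.

1489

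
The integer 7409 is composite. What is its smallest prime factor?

7409 is odd.
Digit sum 20, not divisible by 3.
Ends in 9: not divisible by 5.
7: 7409 = 7·1058 + 3
11: 7409 = 11·673 + 6
13: 7409 = 13·569 + 12
17: 7409 = 17·435 + 14
19: 7409 = 19·389 + 18
23: 7409 = 23·322 + 3
29: 7409 = 29·255 + 14
31: 7409 = 31·239

31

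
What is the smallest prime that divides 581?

581 is odd.
Digit sum 14, not divisible by 3.
Ends in 1: not divisible by 5.
7: 581 = 7·83

7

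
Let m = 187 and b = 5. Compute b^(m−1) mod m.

60

5^1 ≡ 5 (mod 187)
5^2 ≡ 5^2 = 25 ≡ 25 (mod 187)
5^4 ≡ 25^2 = 625 ≡ 64 (mod 187)
5^8 ≡ 64^2 = 4096 ≡ 169 (mod 187)
5^16 ≡ 169^2 = 28561 ≡ 137 (mod 187)
5^32 ≡ 137^2 = 18769 ≡ 69 (mod 187)
5^64 ≡ 69^2 = 4761 ≡ 86 (mod 187)
5^128 ≡ 86^2 = 7396 ≡ 103 (mod 187)
186 = 128 + 32 + 16 + 8 + 2 in binary powers of 2.
So 5^186 ≡ 103 · 69 · 137 · 169 · 25 ≡ 60 (mod 187).
Since 60 ≠ 1, base 5 is a Fermat witness: 187 is composite.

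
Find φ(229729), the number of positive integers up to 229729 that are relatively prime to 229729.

213696

Factor: 229729 = 19 · 107 · 113.
φ(229729) = (19−1) · (107−1) · (113−1) = 18 · 106 · 112 = 213696.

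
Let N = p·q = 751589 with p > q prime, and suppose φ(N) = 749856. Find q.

φ(n) = (p−1)(q−1) = n − (p+q) + 1, so p + q = 751589 − 749856 + 1 = 1734.
p and q are the roots of t² − 1734t + 751589 = 0.
Discriminant: 1734² − 4·751589 = 3006756 − 3006356 = 400; √400 = 20.
q = (1734 − 20)/2 = 857, p = (1734 + 20)/2 = 877.
Check: 857 · 877 = 751589.

857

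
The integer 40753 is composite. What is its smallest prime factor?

40753 is odd.
Digit sum 19, not divisible by 3.
Ends in 3: not divisible by 5.
7: 40753 = 7·5821 + 6
11: 40753 = 11·3704 + 9
13: 40753 = 13·3134 + 11
17: 40753 = 17·2397 + 4
19: 40753 = 19·2144 + 17
23: 40753 = 23·1771 + 20
29: 40753 = 29·1405 + 8
31: 40753 = 31·1314 + 19
37: 40753 = 37·1101 + 16
41: 40753 = 41·993 + 40
43: 40753 = 43·947 + 32
47: 40753 = 47·867 + 4
53: 40753 = 53·768 + 49
59: 40753 = 59·690 + 43
61: 40753 = 61·668 + 5
67: 40753 = 67·608 + 17
71: 40753 = 71·573 + 70
73: 40753 = 73·558 + 19
79: 40753 = 79·515 + 68
83: 40753 = 83·491

83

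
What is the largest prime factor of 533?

41

533 = 13 · 41
41 is prime.
So 533 = 13 · 41; the largest prime factor is 41.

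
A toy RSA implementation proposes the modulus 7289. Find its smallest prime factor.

37

7289 is odd.
Digit sum 26, not divisible by 3.
Ends in 9: not divisible by 5.
7: 7289 = 7·1041 + 2
11: 7289 = 11·662 + 7
13: 7289 = 13·560 + 9
17: 7289 = 17·428 + 13
19: 7289 = 19·383 + 12
23: 7289 = 23·316 + 21
29: 7289 = 29·251 + 10
31: 7289 = 31·235 + 4
37: 7289 = 37·197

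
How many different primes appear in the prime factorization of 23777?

23777 = 13 · 1829
1829 = 31 · 59
23777 = 13 · 31 · 59, which has 3 distinct prime factors.

3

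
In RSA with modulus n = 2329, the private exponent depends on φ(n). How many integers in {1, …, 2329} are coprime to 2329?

Factor: 2329 = 17 · 137.
φ(2329) = (17−1) · (137−1) = 16 · 136 = 2176.

2176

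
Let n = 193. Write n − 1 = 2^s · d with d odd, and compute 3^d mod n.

193 − 1 = 192 = 2^6 · 3, so d = 3.
3^1 ≡ 3 (mod 193)
3^2 ≡ 3^2 = 9 ≡ 9 (mod 193)
3 = 2 + 1 in binary powers of 2.
So 3^3 ≡ 9 · 3 ≡ 27 (mod 193).
Squaring chain: 27 → 150 → 112 → 192 → 1 → 1; reaches −1, so base 3 does not prove 193 composite.

27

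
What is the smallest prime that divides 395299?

395299 is odd.
Digit sum 37, not divisible by 3.
Ends in 9: not divisible by 5.
7: 395299 = 7·56471 + 2
11: 395299 = 11·35936 + 3
13: 395299 = 13·30407 + 8
17: 395299 = 17·23252 + 15
19: 395299 = 19·20805 + 4
23: 395299 = 23·17186 + 21
29: 395299 = 29·13631

29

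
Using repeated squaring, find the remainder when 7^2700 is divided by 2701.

2554

7^1 ≡ 7 (mod 2701)
7^2 ≡ 7^2 = 49 ≡ 49 (mod 2701)
7^4 ≡ 49^2 = 2401 ≡ 2401 (mod 2701)
7^8 ≡ 2401^2 = 5764801 ≡ 867 (mod 2701)
7^16 ≡ 867^2 = 751689 ≡ 811 (mod 2701)
7^32 ≡ 811^2 = 657721 ≡ 1378 (mod 2701)
7^64 ≡ 1378^2 = 1898884 ≡ 81 (mod 2701)
7^128 ≡ 81^2 = 6561 ≡ 1159 (mod 2701)
7^256 ≡ 1159^2 = 1343281 ≡ 884 (mod 2701)
7^512 ≡ 884^2 = 781456 ≡ 867 (mod 2701)
7^1024 ≡ 867^2 = 751689 ≡ 811 (mod 2701)
7^2048 ≡ 811^2 = 657721 ≡ 1378 (mod 2701)
2700 = 2048 + 512 + 128 + 8 + 4 in binary powers of 2.
So 7^2700 ≡ 1378 · 867 · 1159 · 867 · 2401 ≡ 2554 (mod 2701).
Since 2554 ≠ 1, base 7 is a Fermat witness: 2701 is composite.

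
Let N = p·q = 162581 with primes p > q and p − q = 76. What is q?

367

Since p = q + 76, we have 162581 = q(q + 76), so q² + 76q − 162581 = 0.
Discriminant: 76² + 4·162581 = 5776 + 650324 = 656100; √656100 = 810.
q = (−76 + 810)/2 = 367, and p = q + 76 = 443.
Check: 367 · 443 = 162581.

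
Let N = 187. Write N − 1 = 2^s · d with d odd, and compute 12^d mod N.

133

187 − 1 = 186 = 2^1 · 93, so d = 93.
12^1 ≡ 12 (mod 187)
12^2 ≡ 12^2 = 144 ≡ 144 (mod 187)
12^4 ≡ 144^2 = 20736 ≡ 166 (mod 187)
12^8 ≡ 166^2 = 27556 ≡ 67 (mod 187)
12^16 ≡ 67^2 = 4489 ≡ 1 (mod 187)
12^32 ≡ 1^2 = 1 ≡ 1 (mod 187)
12^64 ≡ 1^2 = 1 ≡ 1 (mod 187)
93 = 64 + 16 + 8 + 4 + 1 in binary powers of 2.
So 12^93 ≡ 1 · 1 · 67 · 166 · 12 ≡ 133 (mod 187).
Squaring chain: 133; never reaches −1, so base 12 is a Miller–Rabin witness that 187 is composite.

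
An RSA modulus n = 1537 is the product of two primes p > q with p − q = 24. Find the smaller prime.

29

Since p = q + 24, we have 1537 = q(q + 24), so q² + 24q − 1537 = 0.
Discriminant: 24² + 4·1537 = 576 + 6148 = 6724; √6724 = 82.
q = (−24 + 82)/2 = 29, and p = q + 24 = 53.
Check: 29 · 53 = 1537.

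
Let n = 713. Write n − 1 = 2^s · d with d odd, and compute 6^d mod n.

713 − 1 = 712 = 2^3 · 89, so d = 89.
6^1 ≡ 6 (mod 713)
6^2 ≡ 6^2 = 36 ≡ 36 (mod 713)
6^4 ≡ 36^2 = 1296 ≡ 583 (mod 713)
6^8 ≡ 583^2 = 339889 ≡ 501 (mod 713)
6^16 ≡ 501^2 = 251001 ≡ 25 (mod 713)
6^32 ≡ 25^2 = 625 ≡ 625 (mod 713)
6^64 ≡ 625^2 = 390625 ≡ 614 (mod 713)
89 = 64 + 16 + 8 + 1 in binary powers of 2.
So 6^89 ≡ 614 · 25 · 501 · 6 ≡ 305 (mod 713).
Squaring chain: 305 → 335 → 284; never reaches −1, so base 6 is a Miller–Rabin witness that 713 is composite.

305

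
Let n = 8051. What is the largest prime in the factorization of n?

8051 = 83 · 97
97 is prime.
So 8051 = 83 · 97; the largest prime factor is 97.

97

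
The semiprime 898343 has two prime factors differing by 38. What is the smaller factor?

929

Since p = q + 38, we have 898343 = q(q + 38), so q² + 38q − 898343 = 0.
Discriminant: 38² + 4·898343 = 1444 + 3593372 = 3594816; √3594816 = 1896.
q = (−38 + 1896)/2 = 929, and p = q + 38 = 967.
Check: 929 · 967 = 898343.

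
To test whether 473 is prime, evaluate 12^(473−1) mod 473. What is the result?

12^1 ≡ 12 (mod 473)
12^2 ≡ 12^2 = 144 ≡ 144 (mod 473)
12^4 ≡ 144^2 = 20736 ≡ 397 (mod 473)
12^8 ≡ 397^2 = 157609 ≡ 100 (mod 473)
12^16 ≡ 100^2 = 10000 ≡ 67 (mod 473)
12^32 ≡ 67^2 = 4489 ≡ 232 (mod 473)
12^64 ≡ 232^2 = 53824 ≡ 375 (mod 473)
12^128 ≡ 375^2 = 140625 ≡ 144 (mod 473)
12^256 ≡ 144^2 = 20736 ≡ 397 (mod 473)
472 = 256 + 128 + 64 + 16 + 8 in binary powers of 2.
So 12^472 ≡ 397 · 144 · 375 · 67 · 100 ≡ 210 (mod 473).
Since 210 ≠ 1, base 12 is a Fermat witness: 473 is composite.

210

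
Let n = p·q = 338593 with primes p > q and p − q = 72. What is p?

619

Since p = q + 72, we have 338593 = q(q + 72), so q² + 72q − 338593 = 0.
Discriminant: 72² + 4·338593 = 5184 + 1354372 = 1359556; √1359556 = 1166.
q = (−72 + 1166)/2 = 547, and p = q + 72 = 619.
Check: 547 · 619 = 338593.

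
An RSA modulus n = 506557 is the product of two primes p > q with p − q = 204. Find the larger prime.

821

Since p = q + 204, we have 506557 = q(q + 204), so q² + 204q − 506557 = 0.
Discriminant: 204² + 4·506557 = 41616 + 2026228 = 2067844; √2067844 = 1438.
q = (−204 + 1438)/2 = 617, and p = q + 204 = 821.
Check: 617 · 821 = 506557.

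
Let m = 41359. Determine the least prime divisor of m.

59

41359 is odd.
Digit sum 22, not divisible by 3.
Ends in 9: not divisible by 5.
7: 41359 = 7·5908 + 3
11: 41359 = 11·3759 + 10
13: 41359 = 13·3181 + 6
17: 41359 = 17·2432 + 15
19: 41359 = 19·2176 + 15
23: 41359 = 23·1798 + 5
29: 41359 = 29·1426 + 5
31: 41359 = 31·1334 + 5
37: 41359 = 37·1117 + 30
41: 41359 = 41·1008 + 31
43: 41359 = 43·961 + 36
47: 41359 = 47·879 + 46
53: 41359 = 53·780 + 19
59: 41359 = 59·701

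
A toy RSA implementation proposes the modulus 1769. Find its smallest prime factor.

1769 is odd.
Digit sum 23, not divisible by 3.
Ends in 9: not divisible by 5.
7: 1769 = 7·252 + 5
11: 1769 = 11·160 + 9
13: 1769 = 13·136 + 1
17: 1769 = 17·104 + 1
19: 1769 = 19·93 + 2
23: 1769 = 23·76 + 21
29: 1769 = 29·61

29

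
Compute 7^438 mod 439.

7^1 ≡ 7 (mod 439)
7^2 ≡ 7^2 = 49 ≡ 49 (mod 439)
7^4 ≡ 49^2 = 2401 ≡ 206 (mod 439)
7^8 ≡ 206^2 = 42436 ≡ 292 (mod 439)
7^16 ≡ 292^2 = 85264 ≡ 98 (mod 439)
7^32 ≡ 98^2 = 9604 ≡ 385 (mod 439)
7^64 ≡ 385^2 = 148225 ≡ 282 (mod 439)
7^128 ≡ 282^2 = 79524 ≡ 65 (mod 439)
7^256 ≡ 65^2 = 4225 ≡ 274 (mod 439)
438 = 256 + 128 + 32 + 16 + 4 + 2 in binary powers of 2.
So 7^438 ≡ 274 · 65 · 385 · 98 · 206 · 49 ≡ 1 (mod 439).
Since the result is 1, base 7 gives no evidence that 439 is composite.

1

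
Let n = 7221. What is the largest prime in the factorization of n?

83

7221 = 3 · 2407
2407 = 29 · 83
83 is prime.
So 7221 = 3 · 29 · 83; the largest prime factor is 83.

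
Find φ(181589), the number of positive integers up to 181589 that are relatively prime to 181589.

Factor: 181589 = 41 · 43 · 103.
φ(181589) = (41−1) · (43−1) · (103−1) = 40 · 42 · 102 = 171360.

171360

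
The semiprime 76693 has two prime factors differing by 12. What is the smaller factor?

271

Since p = q + 12, we have 76693 = q(q + 12), so q² + 12q − 76693 = 0.
Discriminant: 12² + 4·76693 = 144 + 306772 = 306916; √306916 = 554.
q = (−12 + 554)/2 = 271, and p = q + 12 = 283.
Check: 271 · 283 = 76693.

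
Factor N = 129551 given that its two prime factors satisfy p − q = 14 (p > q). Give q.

Since p = q + 14, we have 129551 = q(q + 14), so q² + 14q − 129551 = 0.
Discriminant: 14² + 4·129551 = 196 + 518204 = 518400; √518400 = 720.
q = (−14 + 720)/2 = 353, and p = q + 14 = 367.
Check: 353 · 367 = 129551.

353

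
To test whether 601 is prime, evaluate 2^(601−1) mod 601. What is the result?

2^1 ≡ 2 (mod 601)
2^2 ≡ 2^2 = 4 ≡ 4 (mod 601)
2^4 ≡ 4^2 = 16 ≡ 16 (mod 601)
2^8 ≡ 16^2 = 256 ≡ 256 (mod 601)
2^16 ≡ 256^2 = 65536 ≡ 27 (mod 601)
2^32 ≡ 27^2 = 729 ≡ 128 (mod 601)
2^64 ≡ 128^2 = 16384 ≡ 157 (mod 601)
2^128 ≡ 157^2 = 24649 ≡ 8 (mod 601)
2^256 ≡ 8^2 = 64 ≡ 64 (mod 601)
2^512 ≡ 64^2 = 4096 ≡ 490 (mod 601)
600 = 512 + 64 + 16 + 8 in binary powers of 2.
So 2^600 ≡ 490 · 157 · 27 · 256 ≡ 1 (mod 601).
Since the result is 1, base 2 gives no evidence that 601 is composite.

1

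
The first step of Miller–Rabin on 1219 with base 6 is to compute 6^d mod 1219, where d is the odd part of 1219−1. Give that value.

767

1219 − 1 = 1218 = 2^1 · 609, so d = 609.
6^1 ≡ 6 (mod 1219)
6^2 ≡ 6^2 = 36 ≡ 36 (mod 1219)
6^4 ≡ 36^2 = 1296 ≡ 77 (mod 1219)
6^8 ≡ 77^2 = 5929 ≡ 1053 (mod 1219)
6^16 ≡ 1053^2 = 1108809 ≡ 738 (mod 1219)
6^32 ≡ 738^2 = 544644 ≡ 970 (mod 1219)
6^64 ≡ 970^2 = 940900 ≡ 1051 (mod 1219)
6^128 ≡ 1051^2 = 1104601 ≡ 187 (mod 1219)
6^256 ≡ 187^2 = 34969 ≡ 837 (mod 1219)
6^512 ≡ 837^2 = 700569 ≡ 863 (mod 1219)
609 = 512 + 64 + 32 + 1 in binary powers of 2.
So 6^609 ≡ 863 · 1051 · 970 · 6 ≡ 767 (mod 1219).
Squaring chain: 767; never reaches −1, so base 6 is a Miller–Rabin witness that 1219 is composite.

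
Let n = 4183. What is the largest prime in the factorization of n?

4183 = 47 · 89
89 is prime.
So 4183 = 47 · 89; the largest prime factor is 89.

89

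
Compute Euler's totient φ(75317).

66400

Factor: 75317 = 11 · 41 · 167.
φ(75317) = (11−1) · (41−1) · (167−1) = 10 · 40 · 166 = 66400.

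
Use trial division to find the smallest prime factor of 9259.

47

9259 is odd.
Digit sum 25, not divisible by 3.
Ends in 9: not divisible by 5.
7: 9259 = 7·1322 + 5
11: 9259 = 11·841 + 8
13: 9259 = 13·712 + 3
17: 9259 = 17·544 + 11
19: 9259 = 19·487 + 6
23: 9259 = 23·402 + 13
29: 9259 = 29·319 + 8
31: 9259 = 31·298 + 21
37: 9259 = 37·250 + 9
41: 9259 = 41·225 + 34
43: 9259 = 43·215 + 14
47: 9259 = 47·197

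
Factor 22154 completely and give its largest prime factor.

22154 = 2 · 11077
11077 = 11 · 1007
1007 = 19 · 53
53 is prime.
So 22154 = 2 · 11 · 19 · 53; the largest prime factor is 53.

53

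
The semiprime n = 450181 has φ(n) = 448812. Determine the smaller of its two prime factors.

547

φ(n) = (p−1)(q−1) = n − (p+q) + 1, so p + q = 450181 − 448812 + 1 = 1370.
p and q are the roots of t² − 1370t + 450181 = 0.
Discriminant: 1370² − 4·450181 = 1876900 − 1800724 = 76176; √76176 = 276.
q = (1370 − 276)/2 = 547, p = (1370 + 276)/2 = 823.
Check: 547 · 823 = 450181.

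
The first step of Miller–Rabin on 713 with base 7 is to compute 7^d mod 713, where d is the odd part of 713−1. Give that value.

536

713 − 1 = 712 = 2^3 · 89, so d = 89.
7^1 ≡ 7 (mod 713)
7^2 ≡ 7^2 = 49 ≡ 49 (mod 713)
7^4 ≡ 49^2 = 2401 ≡ 262 (mod 713)
7^8 ≡ 262^2 = 68644 ≡ 196 (mod 713)
7^16 ≡ 196^2 = 38416 ≡ 627 (mod 713)
7^32 ≡ 627^2 = 393129 ≡ 266 (mod 713)
7^64 ≡ 266^2 = 70756 ≡ 169 (mod 713)
89 = 64 + 16 + 8 + 1 in binary powers of 2.
So 7^89 ≡ 169 · 627 · 196 · 7 ≡ 536 (mod 713).
Squaring chain: 536 → 670 → 423; never reaches −1, so base 7 is a Miller–Rabin witness that 713 is composite.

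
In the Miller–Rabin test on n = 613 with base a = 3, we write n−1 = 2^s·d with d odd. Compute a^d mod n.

613 − 1 = 612 = 2^2 · 153, so d = 153.
3^1 ≡ 3 (mod 613)
3^2 ≡ 3^2 = 9 ≡ 9 (mod 613)
3^4 ≡ 9^2 = 81 ≡ 81 (mod 613)
3^8 ≡ 81^2 = 6561 ≡ 431 (mod 613)
3^16 ≡ 431^2 = 185761 ≡ 22 (mod 613)
3^32 ≡ 22^2 = 484 ≡ 484 (mod 613)
3^64 ≡ 484^2 = 234256 ≡ 90 (mod 613)
3^128 ≡ 90^2 = 8100 ≡ 131 (mod 613)
153 = 128 + 16 + 8 + 1 in binary powers of 2.
So 3^153 ≡ 131 · 22 · 431 · 3 ≡ 612 (mod 613).
Since 3^d ≡ 612 (mod 613), base 3 does not prove 613 composite.

612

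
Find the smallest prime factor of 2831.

19

2831 is odd.
Digit sum 14, not divisible by 3.
Ends in 1: not divisible by 5.
7: 2831 = 7·404 + 3
11: 2831 = 11·257 + 4
13: 2831 = 13·217 + 10
17: 2831 = 17·166 + 9
19: 2831 = 19·149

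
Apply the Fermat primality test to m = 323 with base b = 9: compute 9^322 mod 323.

9^1 ≡ 9 (mod 323)
9^2 ≡ 9^2 = 81 ≡ 81 (mod 323)
9^4 ≡ 81^2 = 6561 ≡ 101 (mod 323)
9^8 ≡ 101^2 = 10201 ≡ 188 (mod 323)
9^16 ≡ 188^2 = 35344 ≡ 137 (mod 323)
9^32 ≡ 137^2 = 18769 ≡ 35 (mod 323)
9^64 ≡ 35^2 = 1225 ≡ 256 (mod 323)
9^128 ≡ 256^2 = 65536 ≡ 290 (mod 323)
9^256 ≡ 290^2 = 84100 ≡ 120 (mod 323)
322 = 256 + 64 + 2 in binary powers of 2.
So 9^322 ≡ 120 · 256 · 81 ≡ 251 (mod 323).
Since 251 ≠ 1, base 9 is a Fermat witness: 323 is composite.

251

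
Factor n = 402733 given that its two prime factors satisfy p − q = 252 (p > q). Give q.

Since p = q + 252, we have 402733 = q(q + 252), so q² + 252q − 402733 = 0.
Discriminant: 252² + 4·402733 = 63504 + 1610932 = 1674436; √1674436 = 1294.
q = (−252 + 1294)/2 = 521, and p = q + 252 = 773.
Check: 521 · 773 = 402733.

521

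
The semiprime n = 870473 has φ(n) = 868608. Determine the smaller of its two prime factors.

929

φ(n) = (p−1)(q−1) = n − (p+q) + 1, so p + q = 870473 − 868608 + 1 = 1866.
p and q are the roots of t² − 1866t + 870473 = 0.
Discriminant: 1866² − 4·870473 = 3481956 − 3481892 = 64; √64 = 8.
q = (1866 − 8)/2 = 929, p = (1866 + 8)/2 = 937.
Check: 929 · 937 = 870473.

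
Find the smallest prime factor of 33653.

73

33653 is odd.
Digit sum 20, not divisible by 3.
Ends in 3: not divisible by 5.
7: 33653 = 7·4807 + 4
11: 33653 = 11·3059 + 4
13: 33653 = 13·2588 + 9
17: 33653 = 17·1979 + 10
19: 33653 = 19·1771 + 4
23: 33653 = 23·1463 + 4
29: 33653 = 29·1160 + 13
31: 33653 = 31·1085 + 18
37: 33653 = 37·909 + 20
41: 33653 = 41·820 + 33
43: 33653 = 43·782 + 27
47: 33653 = 47·716 + 1
53: 33653 = 53·634 + 51
59: 33653 = 59·570 + 23
61: 33653 = 61·551 + 42
67: 33653 = 67·502 + 19
71: 33653 = 71·473 + 70
73: 33653 = 73·461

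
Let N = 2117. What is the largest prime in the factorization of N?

73

2117 = 29 · 73
73 is prime.
So 2117 = 29 · 73; the largest prime factor is 73.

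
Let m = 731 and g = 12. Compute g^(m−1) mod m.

196

12^1 ≡ 12 (mod 731)
12^2 ≡ 12^2 = 144 ≡ 144 (mod 731)
12^4 ≡ 144^2 = 20736 ≡ 268 (mod 731)
12^8 ≡ 268^2 = 71824 ≡ 186 (mod 731)
12^16 ≡ 186^2 = 34596 ≡ 239 (mod 731)
12^32 ≡ 239^2 = 57121 ≡ 103 (mod 731)
12^64 ≡ 103^2 = 10609 ≡ 375 (mod 731)
12^128 ≡ 375^2 = 140625 ≡ 273 (mod 731)
12^256 ≡ 273^2 = 74529 ≡ 698 (mod 731)
12^512 ≡ 698^2 = 487204 ≡ 358 (mod 731)
730 = 512 + 128 + 64 + 16 + 8 + 2 in binary powers of 2.
So 12^730 ≡ 358 · 273 · 375 · 239 · 186 · 144 ≡ 196 (mod 731).
Since 196 ≠ 1, base 12 is a Fermat witness: 731 is composite.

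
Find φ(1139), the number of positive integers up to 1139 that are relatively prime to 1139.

Factor: 1139 = 17 · 67.
φ(1139) = (17−1) · (67−1) = 16 · 66 = 1056.

1056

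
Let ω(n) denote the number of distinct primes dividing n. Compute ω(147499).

3

147499 = 11^2 · 1219
1219 = 23 · 53
147499 = 11^2 · 23 · 53, which has 3 distinct prime factors.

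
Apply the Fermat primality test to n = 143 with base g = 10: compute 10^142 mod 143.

10^1 ≡ 10 (mod 143)
10^2 ≡ 10^2 = 100 ≡ 100 (mod 143)
10^4 ≡ 100^2 = 10000 ≡ 133 (mod 143)
10^8 ≡ 133^2 = 17689 ≡ 100 (mod 143)
10^16 ≡ 100^2 = 10000 ≡ 133 (mod 143)
10^32 ≡ 133^2 = 17689 ≡ 100 (mod 143)
10^64 ≡ 100^2 = 10000 ≡ 133 (mod 143)
10^128 ≡ 133^2 = 17689 ≡ 100 (mod 143)
142 = 128 + 8 + 4 + 2 in binary powers of 2.
So 10^142 ≡ 100 · 100 · 133 · 100 ≡ 133 (mod 143).
Since 133 ≠ 1, base 10 is a Fermat witness: 143 is composite.

133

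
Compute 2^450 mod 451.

122

2^1 ≡ 2 (mod 451)
2^2 ≡ 2^2 = 4 ≡ 4 (mod 451)
2^4 ≡ 4^2 = 16 ≡ 16 (mod 451)
2^8 ≡ 16^2 = 256 ≡ 256 (mod 451)
2^16 ≡ 256^2 = 65536 ≡ 141 (mod 451)
2^32 ≡ 141^2 = 19881 ≡ 37 (mod 451)
2^64 ≡ 37^2 = 1369 ≡ 16 (mod 451)
2^128 ≡ 16^2 = 256 ≡ 256 (mod 451)
2^256 ≡ 256^2 = 65536 ≡ 141 (mod 451)
450 = 256 + 128 + 64 + 2 in binary powers of 2.
So 2^450 ≡ 141 · 256 · 16 · 4 ≡ 122 (mod 451).
Since 122 ≠ 1, base 2 is a Fermat witness: 451 is composite.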